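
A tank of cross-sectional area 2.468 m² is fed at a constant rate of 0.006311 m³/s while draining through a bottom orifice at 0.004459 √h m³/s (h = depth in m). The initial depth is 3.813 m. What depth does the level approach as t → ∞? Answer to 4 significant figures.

Level balance: A dh/dt = 0.006311 − 0.004459 √h. Setting dh/dt = 0:
Q_in = 0.004459 √h_ss ⇒ √h_ss = 0.006311/0.004459 = 1.41534.
h_ss = 1.41534² = 2.00319 m. (Since h₀ = 3.813 m > h_ss, the level will fall toward this value.)

2.003 m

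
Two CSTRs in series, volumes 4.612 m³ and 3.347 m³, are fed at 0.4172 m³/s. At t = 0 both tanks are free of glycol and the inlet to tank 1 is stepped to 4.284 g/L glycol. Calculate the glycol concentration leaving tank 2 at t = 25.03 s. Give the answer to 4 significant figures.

Each tank obeys Vᵢ dCᵢ/dt = Q(Cᵢ₋₁ − Cᵢ), so τᵢ = Vᵢ/Q.
τ₁ = 4.612/0.4172 = 11.0547 s; τ₂ = 3.347/0.4172 = 8.02253 s.
Solving the cascade with C₁(0)=C₂(0)=0 gives C₂(t) = C_in[1 − (τ₁ e^(−t/τ₁) − τ₂ e^(−t/τ₂))/(τ₁ − τ₂)].
At t = 25.03: e^(−t/τ₁) = 0.103913, e^(−t/τ₂) = 0.0441588.
C₂ = 4.284·[1 − (11.0547·0.103913 − 8.02253·0.0441588)/(3.03212)] = 4.284·0.737988 = 3.16154 g/L.

3.162 g/L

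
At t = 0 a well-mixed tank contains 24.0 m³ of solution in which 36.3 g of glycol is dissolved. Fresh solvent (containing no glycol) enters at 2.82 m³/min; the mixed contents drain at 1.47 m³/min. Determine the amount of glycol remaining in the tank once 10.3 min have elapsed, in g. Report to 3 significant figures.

Total volume: dV/dt = Q_in − Q_out = 1.3500 m³/min, so V(t) = 24.0 + 1.3500 t and V(10.3) = 37.905 m³.
Species balance (pure solvent in): dm/dt = −Q_out · m/V(t).
dm/m = −Q_out dt/(V₀ + 1.3500 t); integrating gives ln(m/m₀) = −(Q_out/(Q_in−Q_out)) ln(V/V₀).
m = m₀ (V₀/V)^(Q_out/(Q_in−Q_out)) = 36.3 × (24.0/37.905)^(1.0889) = 22.069 g.

22.1 g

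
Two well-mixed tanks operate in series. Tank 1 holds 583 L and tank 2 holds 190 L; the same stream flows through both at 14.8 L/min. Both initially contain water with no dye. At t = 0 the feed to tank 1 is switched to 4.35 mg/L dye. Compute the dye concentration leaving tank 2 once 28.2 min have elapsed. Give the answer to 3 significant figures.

1.43 mg/L

Species balance on tank i: dCᵢ/dt = (Cᵢ₋₁ − Cᵢ)/τᵢ with τᵢ = Vᵢ/Q.
τ₁ = 583/14.8 = 39.392 min; τ₂ = 190/14.8 = 12.838 min.
Tank 1: C₁ = C_in(1 − e^(−t/τ₁)). Tank 2 (τ₁ ≠ τ₂): C₂ = C_in[1 − (τ₁ e^(−t/τ₁) − τ₂ e^(−t/τ₂))/(τ₁ − τ₂)].
At t = 28.2: e^(−t/τ₁) = 0.48876, e^(−t/τ₂) = 0.11118.
C₂ = 4.35·[1 − (39.392·0.48876 − 12.838·0.11118)/(26.554)] = 4.35·0.32869 = 1.4298 mg/L.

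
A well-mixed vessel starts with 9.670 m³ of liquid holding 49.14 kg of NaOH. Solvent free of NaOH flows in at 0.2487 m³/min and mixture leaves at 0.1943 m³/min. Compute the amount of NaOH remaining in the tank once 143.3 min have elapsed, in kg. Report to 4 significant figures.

5.948 kg

Let m(t) be the amount of NaOH. Volume: V(t) = V₀ + (Q_in − Q_out) t = 9.670 + 0.0544000 t; V(143.3) = 17.4655 m³.
No NaOH enters, so dm/dt = −Q_out · (m/V).
dm/m = −Q_out dt/(V₀ + 0.0544000 t); integrating gives ln(m/m₀) = −(Q_out/(Q_in−Q_out)) ln(V/V₀).
m = m₀ (V₀/V)^(Q_out/(Q_in−Q_out)) = 49.14 × (9.670/17.4655)^(3.57169) = 5.94820 kg.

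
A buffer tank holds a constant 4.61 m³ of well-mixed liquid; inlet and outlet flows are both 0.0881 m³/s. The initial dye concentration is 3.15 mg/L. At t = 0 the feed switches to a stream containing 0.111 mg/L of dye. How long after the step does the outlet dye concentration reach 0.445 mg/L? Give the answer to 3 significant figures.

116 s

Species balance: V dC/dt = Q(C_in − C) ⇒ τ = V/Q = 52.327 s.
C(t) = C_in + (C₀ − C_in) e^(−t/τ). Set C = 0.445 and solve for t:
e^(−t/τ) = (C − C_in)/(C₀ − C_in) = (0.445 − 0.111)/(3.15 − 0.111) = 0.10990
t = −τ ln(…) = 52.327 × 2.2081 = 115.55 s.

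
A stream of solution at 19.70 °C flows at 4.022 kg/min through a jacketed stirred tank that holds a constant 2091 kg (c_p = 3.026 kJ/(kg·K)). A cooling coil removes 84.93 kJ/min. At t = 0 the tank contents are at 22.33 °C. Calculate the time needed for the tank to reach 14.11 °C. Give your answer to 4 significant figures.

1006 min

M c_p dT/dt = ṁ c_p (T_in − T) − Q̇.
τ = M/ṁ = 519.891 min; T_ss = T_in − Q̇/(ṁ c_p) = 12.7217 °C.
T(t) = T_ss + (T₀ − T_ss) e^(−t/τ). Set T = 14.11:
e^(−t/τ) = (14.11 − 12.7217)/(22.33 − 12.7217) = 0.144490
t = −519.891 · ln(0.144490) = 1005.75 min.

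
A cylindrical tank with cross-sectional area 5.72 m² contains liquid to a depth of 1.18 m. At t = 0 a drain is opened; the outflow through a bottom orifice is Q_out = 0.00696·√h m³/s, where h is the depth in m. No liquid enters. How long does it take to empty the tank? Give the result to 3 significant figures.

1790 s

With no inflow, A dh/dt = −0.00696 √h.
Separate and integrate: 2(√h − √h₀) = −(0.00696/A) t.
Tank is empty when √h = 0: t_empty = 2A√h₀/0.00696.
t_empty = 2·5.72·√1.18/0.00696 = 11.440·1.0863/0.00696 = 1785.5 s.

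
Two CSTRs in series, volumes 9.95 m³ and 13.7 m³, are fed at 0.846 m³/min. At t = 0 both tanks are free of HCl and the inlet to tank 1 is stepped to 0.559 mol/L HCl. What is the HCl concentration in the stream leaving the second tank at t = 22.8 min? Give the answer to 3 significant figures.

0.273 mol/L

Species balance on tank i: dCᵢ/dt = (Cᵢ₋₁ − Cᵢ)/τᵢ with τᵢ = Vᵢ/Q.
τ₁ = 9.95/0.846 = 11.761 min; τ₂ = 13.7/0.846 = 16.194 min.
Solving the cascade with C₁(0)=C₂(0)=0 gives C₂(t) = C_in[1 − (τ₁ e^(−t/τ₁) − τ₂ e^(−t/τ₂))/(τ₁ − τ₂)].
At t = 22.8: e^(−t/τ₁) = 0.14391, e^(−t/τ₂) = 0.24465.
C₂ = 0.559·[1 − (11.761·0.14391 − 16.194·0.24465)/(-4.4326)] = 0.559·0.48806 = 0.27283 mol/L.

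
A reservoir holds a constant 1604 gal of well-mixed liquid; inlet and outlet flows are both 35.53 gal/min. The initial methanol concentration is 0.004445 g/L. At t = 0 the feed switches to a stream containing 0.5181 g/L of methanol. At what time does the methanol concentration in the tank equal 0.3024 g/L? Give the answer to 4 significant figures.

39.17 min

Species balance: V dC/dt = Q(C_in − C) ⇒ τ = V/Q = 45.1449 min.
C(t) = C_in + (C₀ − C_in) e^(−t/τ). Set C = 0.3024 and solve for t:
e^(−t/τ) = (C − C_in)/(C₀ − C_in) = (0.3024 − 0.5181)/(0.004445 − 0.5181) = 0.419932
t = −τ ln(…) = 45.1449 × 0.867663 = 39.1706 min.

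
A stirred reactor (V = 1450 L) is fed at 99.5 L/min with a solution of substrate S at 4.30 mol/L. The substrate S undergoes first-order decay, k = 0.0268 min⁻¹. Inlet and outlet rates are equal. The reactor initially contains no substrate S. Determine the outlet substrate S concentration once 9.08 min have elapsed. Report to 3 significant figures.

1.79 mol/L

Accumulation = in − out − consumed: V dC/dt = Q C_in − Q C − k V C.
dC/dt = (Q/V) C_in − (Q/V + k) C; effective rate a = Q/V + k = 0.068621 + 0.0268 = 0.095421 min⁻¹.
C_ss = Q C_in/(Q + kV) = 3.0923 mol/L; C(t) = C_ss + (C₀ − C_ss) e^(−a t).
C(9.08) = 3.0923 + (-3.0923)·e^(−0.095421·9.08) = 3.0923 + (-3.0923)·0.42045 = 1.7921 mol/L.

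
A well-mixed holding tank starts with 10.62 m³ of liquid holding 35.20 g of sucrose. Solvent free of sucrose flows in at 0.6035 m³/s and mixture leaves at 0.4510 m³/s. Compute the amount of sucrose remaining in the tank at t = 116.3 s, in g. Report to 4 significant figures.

Let m(t) be the amount of sucrose. Volume: V(t) = V₀ + (Q_in − Q_out) t = 10.62 + 0.152500 t; V(116.3) = 28.3558 m³.
No sucrose enters, so dm/dt = −Q_out · (m/V).
dm/m = −Q_out dt/(V₀ + 0.152500 t); integrating gives ln(m/m₀) = −(Q_out/(Q_in−Q_out)) ln(V/V₀).
m = m₀ (V₀/V)^(Q_out/(Q_in−Q_out)) = 35.20 × (10.62/28.3558)^(2.95738) = 1.92829 g.

1.928 g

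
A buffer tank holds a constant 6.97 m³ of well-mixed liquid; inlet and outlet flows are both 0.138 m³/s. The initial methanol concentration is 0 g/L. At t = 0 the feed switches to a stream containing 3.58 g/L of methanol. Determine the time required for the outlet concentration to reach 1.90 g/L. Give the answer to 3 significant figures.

Unsteady species balance (constant V, well mixed): V dC/dt = Q(C_in − C), so τ = V/Q = 50.507 s.
C(t) = C_in + (C₀ − C_in) e^(−t/τ). Set C = 1.90 and solve for t:
e^(−t/τ) = (C − C_in)/(C₀ − C_in) = (1.90 − 3.58)/(0 − 3.58) = 0.46927
t = −τ ln(…) = 50.507 × 0.75657 = 38.212 s.

38.2 s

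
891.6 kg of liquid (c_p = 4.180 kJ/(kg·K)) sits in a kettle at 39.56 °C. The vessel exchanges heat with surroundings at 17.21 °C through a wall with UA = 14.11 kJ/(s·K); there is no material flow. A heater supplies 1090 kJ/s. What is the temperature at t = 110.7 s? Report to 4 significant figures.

First-law balance (no shaft work): M c_p dT/dt = −UA(T − T_amb) + Q̇.
dT/dt = (T_ss − T)/τ with T_ss = T_amb + Q̇/UA = 17.21 + 1090/14.11 = 94.4602 °C, τ = M c_p/UA = 891.6·4.180/14.11 = 264.131 s.
T approaches T_ss exponentially: T(t) = T_ss + (T₀ − T_ss) e^(−t/τ).
T(110.7) = 94.4602 + (-54.9002)·0.657632 = 58.3561 °C.

58.36 °C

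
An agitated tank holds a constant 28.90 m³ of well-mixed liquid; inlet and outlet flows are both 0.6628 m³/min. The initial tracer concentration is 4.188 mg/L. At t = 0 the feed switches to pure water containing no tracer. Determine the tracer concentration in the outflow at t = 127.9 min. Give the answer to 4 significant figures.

0.2229 mg/L

Unsteady species balance (constant V, well mixed): V dC/dt = Q(C_in − C).
So dC/dt = (C_in − C)/τ with τ = V/Q = 28.90/0.6628 = 43.6029 min.
This is linear first-order; C(t) = C_in + (C₀ − C_in) e^(−t/τ).
C(127.9) = 0 + (4.188 − 0)·e^(−127.9/43.6029) = 0 + (4.18800)·0.0532216 = 0.222892 mg/L.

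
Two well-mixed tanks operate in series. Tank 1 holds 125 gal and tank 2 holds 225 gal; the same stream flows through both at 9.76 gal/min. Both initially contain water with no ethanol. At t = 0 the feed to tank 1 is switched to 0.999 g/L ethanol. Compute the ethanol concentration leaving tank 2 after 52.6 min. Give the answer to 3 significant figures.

Time constants: τᵢ = Vᵢ/Q for each well-mixed tank.
τ₁ = 125/9.76 = 12.807 min; τ₂ = 225/9.76 = 23.053 min.
Solving the cascade with C₁(0)=C₂(0)=0 gives C₂(t) = C_in[1 − (τ₁ e^(−t/τ₁) − τ₂ e^(−t/τ₂))/(τ₁ − τ₂)].
At t = 52.6: e^(−t/τ₁) = 0.016457, e^(−t/τ₂) = 0.10211.
C₂ = 0.999·[1 − (12.807·0.016457 − 23.053·0.10211)/(-10.246)] = 0.999·0.79082 = 0.79003 g/L.

0.790 g/L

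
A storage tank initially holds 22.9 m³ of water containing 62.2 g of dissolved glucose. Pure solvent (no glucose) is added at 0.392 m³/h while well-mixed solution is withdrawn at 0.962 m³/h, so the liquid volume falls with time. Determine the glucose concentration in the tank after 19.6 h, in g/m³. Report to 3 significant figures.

Let m(t) be the amount of glucose. Volume: V(t) = V₀ + (Q_in − Q_out) t = 22.9 − 0.57000 t; V(19.6) = 11.728 m³.
Species balance (pure solvent in): dm/dt = −Q_out · m/V(t).
dm/m = −Q_out dt/(V₀ − 0.57000 t); integrating gives ln(m/m₀) = −(Q_out/(Q_in−Q_out)) ln(V/V₀).
m = m₀ (V₀/V)^(Q_out/(Q_in−Q_out)) = 62.2 × (22.9/11.728)^(-1.6877) = 20.106 g.
C = m/V = 20.106/11.728 = 1.7143 g/m³.

1.71 g/m³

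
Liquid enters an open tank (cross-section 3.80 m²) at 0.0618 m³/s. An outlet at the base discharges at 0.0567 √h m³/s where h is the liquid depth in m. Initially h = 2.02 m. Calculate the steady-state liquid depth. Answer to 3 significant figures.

1.19 m

Level balance: A dh/dt = 0.0618 − 0.0567 √h. Setting dh/dt = 0:
Q_in = 0.0567 √h_ss ⇒ √h_ss = 0.0618/0.0567 = 1.0899.
h_ss = 1.0899² = 1.1880 m. (Since h₀ = 2.02 m > h_ss, the level will fall toward this value.)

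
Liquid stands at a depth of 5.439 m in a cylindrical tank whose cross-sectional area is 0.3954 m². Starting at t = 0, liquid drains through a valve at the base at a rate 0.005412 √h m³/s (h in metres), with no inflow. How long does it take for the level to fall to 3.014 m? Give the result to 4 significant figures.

87.10 s

A dh/dt = −Q_out = −0.005412 √h.
Separate and integrate: 2(√h − √h₀) = −(0.005412/A) t.
t = 2A(√h₀ − √h)/0.005412 = 2·0.3954·(√5.439 − √3.014)/0.005412
  = 0.790800 × (2.33217 − 1.73609) / 0.005412 = 87.0989 s.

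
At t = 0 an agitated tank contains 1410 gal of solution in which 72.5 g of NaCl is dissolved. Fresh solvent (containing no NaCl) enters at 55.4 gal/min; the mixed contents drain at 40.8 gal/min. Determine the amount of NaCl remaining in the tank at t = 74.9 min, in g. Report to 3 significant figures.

14.6 g

Let m(t) be the amount of NaCl. Volume: V(t) = V₀ + (Q_in − Q_out) t = 1410 + 14.600 t; V(74.9) = 2503.5 gal.
No NaCl enters, so dm/dt = −Q_out · (m/V).
dm/m = −Q_out dt/(V₀ + 14.600 t); integrating gives ln(m/m₀) = −(Q_out/(Q_in−Q_out)) ln(V/V₀).
m = m₀ (V₀/V)^(Q_out/(Q_in−Q_out)) = 72.5 × (1410/2503.5)^(2.7945) = 14.574 g.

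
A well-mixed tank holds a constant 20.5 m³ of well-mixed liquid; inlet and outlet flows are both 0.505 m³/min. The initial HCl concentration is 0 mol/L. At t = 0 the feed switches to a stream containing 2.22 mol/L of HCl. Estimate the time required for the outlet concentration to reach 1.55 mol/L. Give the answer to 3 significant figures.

Species balance: V dC/dt = Q(C_in − C) ⇒ τ = V/Q = 40.594 min.
C(t) = C_in + (C₀ − C_in) e^(−t/τ). Set C = 1.55 and solve for t:
e^(−t/τ) = (C − C_in)/(C₀ − C_in) = (1.55 − 2.22)/(0 − 2.22) = 0.30180
t = −τ ln(…) = 40.594 × 1.1980 = 48.631 min.

48.6 min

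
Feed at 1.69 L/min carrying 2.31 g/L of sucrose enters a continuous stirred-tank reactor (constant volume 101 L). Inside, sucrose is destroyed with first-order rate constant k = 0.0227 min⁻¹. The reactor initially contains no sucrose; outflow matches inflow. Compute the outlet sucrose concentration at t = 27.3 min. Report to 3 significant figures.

0.646 g/L

Species balance: V dC/dt = Q C_in − Q C − k V C.
This is linear with rate a = Q/V + k = 0.039433 min⁻¹.
C_ss = Q C_in/(Q + kV) = 0.98021 g/L; C(t) = C_ss + (C₀ − C_ss) e^(−a t).
C(27.3) = 0.98021 + (-0.98021)·e^(−0.039433·27.3) = 0.98021 + (-0.98021)·0.34078 = 0.64617 g/L.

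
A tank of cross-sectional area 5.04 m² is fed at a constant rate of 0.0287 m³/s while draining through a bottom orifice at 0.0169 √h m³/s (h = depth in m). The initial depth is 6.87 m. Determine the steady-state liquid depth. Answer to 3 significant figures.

Level balance: A dh/dt = 0.0287 − 0.0169 √h. Setting dh/dt = 0:
Q_in = 0.0169 √h_ss ⇒ √h_ss = 0.0287/0.0169 = 1.6982.
h_ss = 1.6982² = 2.8840 m. (Since h₀ = 6.87 m > h_ss, the level will fall toward this value.)

2.88 m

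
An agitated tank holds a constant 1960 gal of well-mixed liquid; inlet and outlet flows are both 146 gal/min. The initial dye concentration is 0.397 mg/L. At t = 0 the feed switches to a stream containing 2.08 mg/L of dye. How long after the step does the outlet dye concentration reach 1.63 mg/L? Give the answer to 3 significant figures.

Species balance on the tank: V dC/dt = Q(C_in − C), so τ = V/Q = 13.425 min.
C(t) = C_in + (C₀ − C_in) e^(−t/τ). Set C = 1.63 and solve for t:
e^(−t/τ) = (C − C_in)/(C₀ − C_in) = (1.63 − 2.08)/(0.397 − 2.08) = 0.26738
t = −τ ln(…) = 13.425 × 1.3191 = 17.708 min.

17.7 min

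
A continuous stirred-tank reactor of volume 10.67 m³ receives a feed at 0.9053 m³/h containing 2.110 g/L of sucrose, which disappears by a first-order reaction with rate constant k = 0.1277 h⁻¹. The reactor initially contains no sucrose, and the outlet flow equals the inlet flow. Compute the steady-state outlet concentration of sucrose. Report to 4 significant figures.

0.8423 g/L

Accumulation = in − out − consumed: V dC/dt = Q C_in − Q C − k V C.
At steady state: 0 = Q C_in − (Q + kV) C_ss, so C_ss = Q C_in/(Q + kV).
C_ss = 0.9053·2.110/(0.9053 + 0.1277·10.67) = 1.91018/2.26786 = 0.842285 g/L.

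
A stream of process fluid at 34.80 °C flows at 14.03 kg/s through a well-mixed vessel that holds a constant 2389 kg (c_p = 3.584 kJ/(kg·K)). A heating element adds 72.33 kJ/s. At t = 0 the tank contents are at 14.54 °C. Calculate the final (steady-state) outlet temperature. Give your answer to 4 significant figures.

36.24 °C

Unsteady energy balance on the tank contents: M c_p dT/dt = ṁ c_p (T_in − T) + 72.33.
At steady state dT/dt = 0 ⇒ T_ss = T_in + Q̇/(ṁ c_p) = 34.80 + 72.33/(14.03·3.584) = 36.2384 °C.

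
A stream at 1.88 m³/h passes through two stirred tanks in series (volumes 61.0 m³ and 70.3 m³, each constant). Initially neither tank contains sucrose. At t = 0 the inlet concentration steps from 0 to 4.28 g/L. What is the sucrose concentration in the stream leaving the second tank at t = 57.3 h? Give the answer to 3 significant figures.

Time constants: τᵢ = Vᵢ/Q for each well-mixed tank.
τ₁ = 61.0/1.88 = 32.447 h; τ₂ = 70.3/1.88 = 37.394 h.
Tank 1: C₁ = C_in(1 − e^(−t/τ₁)). Tank 2 (τ₁ ≠ τ₂): C₂ = C_in[1 − (τ₁ e^(−t/τ₁) − τ₂ e^(−t/τ₂))/(τ₁ − τ₂)].
At t = 57.3: e^(−t/τ₁) = 0.17102, e^(−t/τ₂) = 0.21603.
C₂ = 4.28·[1 − (32.447·0.17102 − 37.394·0.21603)/(-4.9468)] = 4.28·0.48877 = 2.0919 g/L.

2.09 g/L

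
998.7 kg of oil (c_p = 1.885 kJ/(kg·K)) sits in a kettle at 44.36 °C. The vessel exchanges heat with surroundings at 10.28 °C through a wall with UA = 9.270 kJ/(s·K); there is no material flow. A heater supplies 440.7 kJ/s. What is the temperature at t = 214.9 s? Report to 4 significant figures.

M c_p dT/dt = −UA(T − T_amb) + Q̇.
dT/dt = (T_ss − T)/τ with T_ss = T_amb + Q̇/UA = 10.28 + 440.7/9.270 = 57.8205 °C, τ = M c_p/UA = 998.7·1.885/9.270 = 203.080 s.
Integrating: T(t) = T_ss + (T₀ − T_ss) e^(−t/τ).
T(214.9) = 57.8205 + (-13.4605)·0.347078 = 53.1486 °C.

53.15 °C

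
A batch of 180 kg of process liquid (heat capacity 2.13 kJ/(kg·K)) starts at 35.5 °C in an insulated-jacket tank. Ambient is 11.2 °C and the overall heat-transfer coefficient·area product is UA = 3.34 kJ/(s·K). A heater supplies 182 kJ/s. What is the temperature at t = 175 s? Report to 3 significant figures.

59.1 °C

Unsteady energy balance on the tank contents: M c_p dT/dt = −UA(T − T_amb) + Q̇.
dT/dt = (T_ss − T)/τ with T_ss = T_amb + Q̇/UA = 11.2 + 182/3.34 = 65.691 °C, τ = M c_p/UA = 180·2.13/3.34 = 114.79 s.
T approaches T_ss exponentially: T(t) = T_ss + (T₀ − T_ss) e^(−t/τ).
T(175) = 65.691 + (-30.191)·0.21773 = 59.118 °C.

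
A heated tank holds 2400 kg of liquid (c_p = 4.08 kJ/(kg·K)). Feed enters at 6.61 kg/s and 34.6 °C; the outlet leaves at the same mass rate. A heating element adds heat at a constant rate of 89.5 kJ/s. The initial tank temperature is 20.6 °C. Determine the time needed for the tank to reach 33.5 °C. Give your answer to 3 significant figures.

496 s

First-law balance (no shaft work): M c_p dT/dt = ṁ c_p (T_in − T) + 89.5.
τ = M/ṁ = 363.09 s; T_ss = T_in + Q̇/(ṁ c_p) = 37.919 °C.
T(t) = T_ss + (T₀ − T_ss) e^(−t/τ). Set T = 33.5:
e^(−t/τ) = (33.5 − 37.919)/(20.6 − 37.919) = 0.25514
t = −363.09 · ln(0.25514) = 495.96 s.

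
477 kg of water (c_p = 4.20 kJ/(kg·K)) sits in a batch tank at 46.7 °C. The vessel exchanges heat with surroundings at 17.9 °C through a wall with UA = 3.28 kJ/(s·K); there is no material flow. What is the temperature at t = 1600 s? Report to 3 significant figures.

Lumped-capacitance energy balance: M c_p dT/dt = UA(T_amb − T).
dT/dt = (T_ss − T)/τ with T_ss = T_amb = 17.900 °C, τ = M c_p/UA = 477·4.20/3.28 = 610.79 s.
Integrating: T(t) = T_ss + (T₀ − T_ss) e^(−t/τ).
T(1600) = 17.900 + (28.800)·0.072836 = 19.998 °C.

20.0 °C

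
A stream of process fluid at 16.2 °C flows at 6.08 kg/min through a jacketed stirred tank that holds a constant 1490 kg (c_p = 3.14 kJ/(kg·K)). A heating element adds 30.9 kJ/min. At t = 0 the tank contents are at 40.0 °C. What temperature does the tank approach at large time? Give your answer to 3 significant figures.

M c_p dT/dt = ṁ c_p (T_in − T) + Q̇.
At steady state dT/dt = 0 ⇒ T_ss = T_in + Q̇/(ṁ c_p) = 16.2 + 30.9/(6.08·3.14) = 17.819 °C.

17.8 °C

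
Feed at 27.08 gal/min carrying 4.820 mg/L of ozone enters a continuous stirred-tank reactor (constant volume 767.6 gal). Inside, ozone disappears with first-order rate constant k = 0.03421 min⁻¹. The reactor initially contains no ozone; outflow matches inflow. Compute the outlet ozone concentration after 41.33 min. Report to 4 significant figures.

Species balance: V dC/dt = Q C_in − Q C − k V C.
This is linear with rate a = Q/V + k = 0.0694888 min⁻¹.
C_ss = Q C_in/(Q + kV) = 2.44707 mg/L; C(t) = C_ss + (C₀ − C_ss) e^(−a t).
C(41.33) = 2.44707 + (-2.44707)·e^(−0.0694888·41.33) = 2.44707 + (-2.44707)·0.0565872 = 2.30859 mg/L.

2.309 mg/L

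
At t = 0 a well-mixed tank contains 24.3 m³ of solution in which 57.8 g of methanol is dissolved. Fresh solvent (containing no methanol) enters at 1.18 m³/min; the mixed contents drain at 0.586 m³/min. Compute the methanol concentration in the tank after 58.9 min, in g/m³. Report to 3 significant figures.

Total volume: dV/dt = Q_in − Q_out = 0.59400 m³/min, so V(t) = 24.3 + 0.59400 t and V(58.9) = 59.287 m³.
Species balance (pure solvent in): dm/dt = −Q_out · m/V(t).
Separate: dm/m = −Q_out dt/V(t) ⇒ ln(m/m₀) = −(Q_out/(Q_in−Q_out)) ln(V/V₀).
m = m₀ (V₀/V)^(Q_out/(Q_in−Q_out)) = 57.8 × (24.3/59.287)^(0.98653) = 23.977 g.
C = m/V = 23.977/59.287 = 0.40442 g/m³.

0.404 g/m³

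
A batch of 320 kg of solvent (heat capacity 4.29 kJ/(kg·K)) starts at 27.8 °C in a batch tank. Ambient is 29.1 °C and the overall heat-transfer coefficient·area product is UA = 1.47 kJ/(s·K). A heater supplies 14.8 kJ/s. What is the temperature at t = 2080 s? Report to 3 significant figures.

37.9 °C

M c_p dT/dt = −UA(T − T_amb) + Q̇.
dT/dt = (T_ss − T)/τ with T_ss = T_amb + Q̇/UA = 29.1 + 14.8/1.47 = 39.168 °C, τ = M c_p/UA = 320·4.29/1.47 = 933.88 s.
This is linear first-order; T(t) = T_ss + (T₀ − T_ss) e^(−t/τ).
T(2080) = 39.168 + (-11.368)·0.10782 = 37.942 °C.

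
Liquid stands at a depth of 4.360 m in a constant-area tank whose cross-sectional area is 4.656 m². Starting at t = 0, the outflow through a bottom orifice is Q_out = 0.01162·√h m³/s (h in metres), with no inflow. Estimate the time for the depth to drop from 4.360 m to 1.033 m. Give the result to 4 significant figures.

Accumulation of liquid (constant cross-section A): A dh/dt = −0.01162 √h.
Separate and integrate: 2(√h − √h₀) = −(0.01162/A) t.
t = 2A(√h₀ − √h)/0.01162 = 2·4.656·(√4.360 − √1.033)/0.01162
  = 9.31200 × (2.08806 − 1.01637) / 0.01162 = 858.832 s.

858.8 s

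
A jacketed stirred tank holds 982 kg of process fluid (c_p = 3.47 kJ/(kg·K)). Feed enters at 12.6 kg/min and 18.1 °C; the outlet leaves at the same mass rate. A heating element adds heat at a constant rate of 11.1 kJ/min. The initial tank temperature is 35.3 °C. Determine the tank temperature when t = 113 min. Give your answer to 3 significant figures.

22.3 °C

Heat balance on the well-mixed liquid: M c_p dT/dt = ṁ c_p (T_in − T) + 11.1.
Rearrange: dT/dt = (T_ss − T)/τ with τ = M/ṁ = 77.937 min and T_ss = T_in + Q̇/(ṁ c_p) = 18.354 °C.
Solution: T(t) = T_ss + (T₀ − T_ss) e^(−t/τ).
T(113) = 18.354 + (16.946)·e^(−113/77.937) = 18.354 + (16.946)·0.23459 = 22.329 °C.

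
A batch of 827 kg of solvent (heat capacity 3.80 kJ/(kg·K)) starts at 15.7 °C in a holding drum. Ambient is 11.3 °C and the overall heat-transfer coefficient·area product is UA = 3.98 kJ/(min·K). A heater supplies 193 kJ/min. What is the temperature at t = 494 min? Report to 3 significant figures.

Unsteady energy balance on the tank contents: M c_p dT/dt = −UA(T − T_amb) + Q̇.
dT/dt = (T_ss − T)/τ with T_ss = T_amb + Q̇/UA = 11.3 + 193/3.98 = 59.792 °C, τ = M c_p/UA = 827·3.80/3.98 = 789.60 min.
Solution: T(t) = T_ss + (T₀ − T_ss) e^(−t/τ).
T(494) = 59.792 + (-44.092)·0.53492 = 36.206 °C.

36.2 °C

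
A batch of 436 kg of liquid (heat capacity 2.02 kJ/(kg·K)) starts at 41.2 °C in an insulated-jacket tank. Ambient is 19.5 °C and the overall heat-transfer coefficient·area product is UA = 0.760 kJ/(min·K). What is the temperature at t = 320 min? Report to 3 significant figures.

First-law balance (no shaft work): M c_p dT/dt = −UA(T − T_amb).
dT/dt = (T_ss − T)/τ with T_ss = T_amb = 19.500 °C, τ = M c_p/UA = 436·2.02/0.760 = 1158.8 min.
T approaches T_ss exponentially: T(t) = T_ss + (T₀ − T_ss) e^(−t/τ).
T(320) = 19.500 + (21.700)·0.75871 = 35.964 °C.

36.0 °C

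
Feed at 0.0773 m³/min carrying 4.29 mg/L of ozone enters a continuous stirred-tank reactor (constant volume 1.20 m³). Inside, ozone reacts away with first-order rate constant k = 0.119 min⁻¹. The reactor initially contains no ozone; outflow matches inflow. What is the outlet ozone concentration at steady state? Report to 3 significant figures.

V dC/dt = Q(C_in − C) − k V C.
Steady state (dC/dt = 0): C_ss = Q C_in/(Q + kV) = C_in/(1 + kV/Q).
C_ss = 0.0773·4.29/(0.0773 + 0.119·1.20) = 0.33162/0.22010 = 1.5067 mg/L.

1.51 mg/L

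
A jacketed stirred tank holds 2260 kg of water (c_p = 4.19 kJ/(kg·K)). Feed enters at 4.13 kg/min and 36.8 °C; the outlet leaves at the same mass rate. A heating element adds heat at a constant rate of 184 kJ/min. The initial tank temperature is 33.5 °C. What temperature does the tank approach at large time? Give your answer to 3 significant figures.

47.4 °C

Energy balance: M c_p dT/dt = ṁ c_p (T_in − T) + 184.
At steady state dT/dt = 0 ⇒ T_ss = T_in + Q̇/(ṁ c_p) = 36.8 + 184/(4.13·4.19) = 47.433 °C.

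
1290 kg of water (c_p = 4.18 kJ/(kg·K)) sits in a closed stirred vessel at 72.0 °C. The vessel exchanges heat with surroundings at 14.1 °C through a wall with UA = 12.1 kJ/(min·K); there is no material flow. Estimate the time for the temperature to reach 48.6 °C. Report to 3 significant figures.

M c_p dT/dt = −UA(T − T_amb).
τ = M c_p/UA = 445.64 min; T_ss = T_amb = 14.100 °C.
T(t) = T_ss + (T₀ − T_ss)e^(−t/τ); set T = 48.6:
t = −τ ln[(T − T_ss)/(T₀ − T_ss)] = −445.64 · ln(0.59585) = 230.73 min.

231 min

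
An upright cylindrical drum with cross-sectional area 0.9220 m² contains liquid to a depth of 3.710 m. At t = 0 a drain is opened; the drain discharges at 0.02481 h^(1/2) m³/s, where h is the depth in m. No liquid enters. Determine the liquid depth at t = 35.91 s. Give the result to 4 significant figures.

2.082 m

Mass balance (ρ constant): A dh/dt = −0.02481 √h.
∫ h^(−1/2) dh = −(0.02481/A) ∫ dt, giving 2√h = 2√h₀ − (0.02481/A) t.
√h = √3.710 − 0.02481·35.91/(2·0.9220) = 1.92614 − 0.483149 = 1.44299.
h = 1.44299² = 2.08221 m.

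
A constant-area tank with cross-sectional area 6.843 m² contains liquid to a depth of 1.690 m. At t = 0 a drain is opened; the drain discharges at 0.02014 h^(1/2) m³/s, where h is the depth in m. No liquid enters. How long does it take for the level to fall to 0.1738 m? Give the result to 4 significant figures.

600.1 s

With no inflow, A dh/dt = −0.02014 √h.
This is separable: 2 d(√h)/dt = −0.02014/A, so √h = √h₀ − (0.02014/(2A)) t.
t = 2A(√h₀ − √h)/0.02014 = 2·6.843·(√1.690 − √0.1738)/0.02014
  = 13.6860 × (1.30000 − 0.416893) / 0.02014 = 600.109 s.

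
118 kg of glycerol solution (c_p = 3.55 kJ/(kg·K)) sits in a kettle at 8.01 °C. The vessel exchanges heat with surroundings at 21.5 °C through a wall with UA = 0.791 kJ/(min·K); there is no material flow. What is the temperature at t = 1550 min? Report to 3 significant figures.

20.8 °C

Heat balance on the well-mixed liquid: M c_p dT/dt = −UA(T − T_amb).
dT/dt = (T_ss − T)/τ with T_ss = T_amb = 21.500 °C, τ = M c_p/UA = 118·3.55/0.791 = 529.58 min.
Solution: T(t) = T_ss + (T₀ − T_ss) e^(−t/τ).
T(1550) = 21.500 + (-13.490)·0.053566 = 20.777 °C.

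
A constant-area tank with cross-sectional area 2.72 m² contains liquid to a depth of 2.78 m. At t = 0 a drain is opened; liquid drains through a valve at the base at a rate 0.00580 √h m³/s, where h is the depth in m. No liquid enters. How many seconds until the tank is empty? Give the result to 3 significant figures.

1560 s

A dh/dt = −Q_out = −0.00580 √h.
This is separable: 2 d(√h)/dt = −0.00580/A, so √h = √h₀ − (0.00580/(2A)) t.
Set h = 0: 2√h₀ = (0.00580/A) t_empty ⇒ t_empty = 2A√h₀/0.00580.
t_empty = 2·2.72·√2.78/0.00580 = 5.4400·1.6673/0.00580 = 1563.8 s.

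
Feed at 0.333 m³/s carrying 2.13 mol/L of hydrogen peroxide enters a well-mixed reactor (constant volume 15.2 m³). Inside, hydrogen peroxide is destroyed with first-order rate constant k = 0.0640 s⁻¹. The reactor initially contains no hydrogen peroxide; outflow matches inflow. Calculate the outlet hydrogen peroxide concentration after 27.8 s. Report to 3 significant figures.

Accumulation = in − out − consumed: V dC/dt = Q C_in − Q C − k V C.
This is linear with rate a = Q/V + k = 0.085908 s⁻¹.
C_ss = Q C_in/(Q + kV) = 0.54318 mol/L; C(t) = C_ss + (C₀ − C_ss) e^(−a t).
C(27.8) = 0.54318 + (-0.54318)·e^(−0.085908·27.8) = 0.54318 + (-0.54318)·0.091791 = 0.49332 mol/L.

0.493 mol/L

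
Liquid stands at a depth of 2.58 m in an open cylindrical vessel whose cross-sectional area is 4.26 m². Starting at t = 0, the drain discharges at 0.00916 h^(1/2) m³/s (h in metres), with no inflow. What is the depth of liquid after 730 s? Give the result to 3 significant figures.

Unsteady balance on liquid volume: A dh/dt = −0.00916 √h.
This is separable: 2 d(√h)/dt = −0.00916/A, so √h = √h₀ − (0.00916/(2A)) t.
√h = √2.58 − 0.00916·730/(2·4.26) = 1.6062 − 0.78484 = 0.82140.
h = 0.82140² = 0.67470 m.

0.675 m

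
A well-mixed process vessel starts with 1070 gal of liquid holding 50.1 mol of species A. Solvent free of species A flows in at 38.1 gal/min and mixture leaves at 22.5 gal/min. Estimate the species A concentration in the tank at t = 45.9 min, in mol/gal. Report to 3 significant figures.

0.0134 mol/gal

Total volume: dV/dt = Q_in − Q_out = 15.600 gal/min, so V(t) = 1070 + 15.600 t and V(45.9) = 1786.0 gal.
Solute balance: dm/dt = 0 − Q_out C = −Q_out m/V(t).
Separate: dm/m = −Q_out dt/V(t) ⇒ ln(m/m₀) = −(Q_out/(Q_in−Q_out)) ln(V/V₀).
m = m₀ (V₀/V)^(Q_out/(Q_in−Q_out)) = 50.1 × (1070/1786.0)^(1.4423) = 23.928 mol.
C = m/V = 23.928/1786.0 = 0.013397 mol/gal.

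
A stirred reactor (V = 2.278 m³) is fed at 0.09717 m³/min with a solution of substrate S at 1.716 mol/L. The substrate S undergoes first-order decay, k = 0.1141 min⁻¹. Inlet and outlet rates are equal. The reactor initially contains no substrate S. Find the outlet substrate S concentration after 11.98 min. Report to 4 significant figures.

Accumulation = in − out − consumed: V dC/dt = Q C_in − Q C − k V C.
This is linear with rate a = Q/V + k = 0.156756 min⁻¹.
C_ss = Q C_in/(Q + kV) = 0.466952 mol/L; C(t) = C_ss + (C₀ − C_ss) e^(−a t).
C(11.98) = 0.466952 + (-0.466952)·e^(−0.156756·11.98) = 0.466952 + (-0.466952)·0.152906 = 0.395552 mol/L.

0.3956 mol/L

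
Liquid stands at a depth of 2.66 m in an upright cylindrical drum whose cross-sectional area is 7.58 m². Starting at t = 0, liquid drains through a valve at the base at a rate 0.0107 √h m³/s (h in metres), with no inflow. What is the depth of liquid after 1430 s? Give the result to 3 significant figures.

A dh/dt = −Q_out = −0.0107 √h.
∫ h^(−1/2) dh = −(0.0107/A) ∫ dt, giving 2√h = 2√h₀ − (0.0107/A) t.
√h = √2.66 − 0.0107·1430/(2·7.58) = 1.6310 − 1.0093 = 0.62165.
h = 0.62165² = 0.38645 m.

0.386 m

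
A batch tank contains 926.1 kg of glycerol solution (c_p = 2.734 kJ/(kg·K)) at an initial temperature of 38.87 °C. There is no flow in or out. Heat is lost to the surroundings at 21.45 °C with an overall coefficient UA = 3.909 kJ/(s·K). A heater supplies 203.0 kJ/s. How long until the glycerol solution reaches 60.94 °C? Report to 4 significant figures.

660.8 s

M c_p dT/dt = −UA(T − T_amb) + Q̇.
τ = M c_p/UA = 647.725 s; T_ss = T_amb + Q̇/UA = 21.45 + 203.0/3.909 = 73.3814 °C.
T(t) = T_ss + (T₀ − T_ss)e^(−t/τ); set T = 60.94:
t = −τ ln[(T − T_ss)/(T₀ − T_ss)] = −647.725 · ln(0.360502) = 660.847 s.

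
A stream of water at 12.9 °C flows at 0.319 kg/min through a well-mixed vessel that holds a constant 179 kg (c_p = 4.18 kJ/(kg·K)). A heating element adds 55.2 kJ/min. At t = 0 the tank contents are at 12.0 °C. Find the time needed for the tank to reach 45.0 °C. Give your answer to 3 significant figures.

M c_p dT/dt = ṁ c_p (T_in − T) + Q̇.
τ = M/ṁ = 561.13 min; T_ss = T_in + Q̇/(ṁ c_p) = 54.297 °C.
T(t) = T_ss + (T₀ − T_ss) e^(−t/τ). Set T = 45.0:
e^(−t/τ) = (45.0 − 54.297)/(12.0 − 54.297) = 0.21981
t = −561.13 · ln(0.21981) = 850.11 min.

850 min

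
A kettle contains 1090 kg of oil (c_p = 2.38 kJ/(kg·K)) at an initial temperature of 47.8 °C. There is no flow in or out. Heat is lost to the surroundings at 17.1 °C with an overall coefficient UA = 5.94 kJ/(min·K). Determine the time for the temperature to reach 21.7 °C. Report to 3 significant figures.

829 min

Lumped-capacitance energy balance: M c_p dT/dt = UA(T_amb − T).
τ = M c_p/UA = 436.73 min; T_ss = T_amb = 17.100 °C.
T(t) = T_ss + (T₀ − T_ss)e^(−t/τ); set T = 21.7:
t = −τ ln[(T − T_ss)/(T₀ − T_ss)] = −436.73 · ln(0.14984) = 829.01 min.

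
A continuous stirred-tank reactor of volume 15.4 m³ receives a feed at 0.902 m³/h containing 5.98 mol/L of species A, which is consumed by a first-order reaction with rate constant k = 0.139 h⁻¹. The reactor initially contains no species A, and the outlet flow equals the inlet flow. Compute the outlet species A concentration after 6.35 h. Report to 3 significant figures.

V dC/dt = Q(C_in − C) − k V C.
dC/dt = (Q/V) C_in − (Q/V + k) C; effective rate a = Q/V + k = 0.058571 + 0.139 = 0.19757 h⁻¹.
C_ss = Q C_in/(Q + kV) = 1.7728 mol/L; C(t) = C_ss + (C₀ − C_ss) e^(−a t).
C(6.35) = 1.7728 + (-1.7728)·e^(−0.19757·6.35) = 1.7728 + (-1.7728)·0.28520 = 1.2672 mol/L.

1.27 mol/L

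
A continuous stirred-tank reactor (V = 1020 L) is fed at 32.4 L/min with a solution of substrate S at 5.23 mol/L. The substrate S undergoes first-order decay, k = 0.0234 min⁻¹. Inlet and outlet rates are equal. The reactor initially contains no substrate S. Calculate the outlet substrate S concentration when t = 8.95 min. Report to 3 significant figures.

1.17 mol/L

V dC/dt = Q(C_in − C) − k V C.
dC/dt = (Q/V) C_in − (Q/V + k) C; effective rate a = Q/V + k = 0.031765 + 0.0234 = 0.055165 min⁻¹.
C_ss = Q C_in/(Q + kV) = 3.0115 mol/L; C(t) = C_ss + (C₀ − C_ss) e^(−a t).
C(8.95) = 3.0115 + (-3.0115)·e^(−0.055165·8.95) = 3.0115 + (-3.0115)·0.61035 = 1.1734 mol/L.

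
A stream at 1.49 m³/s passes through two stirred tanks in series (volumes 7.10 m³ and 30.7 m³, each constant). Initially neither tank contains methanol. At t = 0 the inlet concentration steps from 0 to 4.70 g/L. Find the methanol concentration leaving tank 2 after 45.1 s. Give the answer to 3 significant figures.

Species balance on tank i: dCᵢ/dt = (Cᵢ₋₁ − Cᵢ)/τᵢ with τᵢ = Vᵢ/Q.
τ₁ = 7.10/1.49 = 4.7651 s; τ₂ = 30.7/1.49 = 20.604 s.
Tank 1: C₁ = C_in(1 − e^(−t/τ₁)). Tank 2 (τ₁ ≠ τ₂): C₂ = C_in[1 − (τ₁ e^(−t/τ₁) − τ₂ e^(−t/τ₂))/(τ₁ − τ₂)].
At t = 45.1: e^(−t/τ₁) = 7.7545e-05, e^(−t/τ₂) = 0.11204.
C₂ = 4.70·[1 − (4.7651·7.7545e-05 − 20.604·0.11204)/(-15.839)] = 4.70·0.85428 = 4.0151 g/L.

4.02 g/L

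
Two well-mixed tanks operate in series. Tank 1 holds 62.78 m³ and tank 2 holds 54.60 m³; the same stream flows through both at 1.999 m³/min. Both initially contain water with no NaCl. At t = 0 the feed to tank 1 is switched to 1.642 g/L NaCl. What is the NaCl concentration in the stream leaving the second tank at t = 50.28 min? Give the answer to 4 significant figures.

0.8394 g/L

Each tank obeys Vᵢ dCᵢ/dt = Q(Cᵢ₋₁ − Cᵢ), so τᵢ = Vᵢ/Q.
τ₁ = 62.78/1.999 = 31.4057 min; τ₂ = 54.60/1.999 = 27.3137 min.
Solving the cascade with C₁(0)=C₂(0)=0 gives C₂(t) = C_in[1 − (τ₁ e^(−t/τ₁) − τ₂ e^(−t/τ₂))/(τ₁ − τ₂)].
At t = 50.28: e^(−t/τ₁) = 0.201698, e^(−t/τ₂) = 0.158684.
C₂ = 1.642·[1 − (31.4057·0.201698 − 27.3137·0.158684)/(4.09205)] = 1.642·0.511194 = 0.839380 g/L.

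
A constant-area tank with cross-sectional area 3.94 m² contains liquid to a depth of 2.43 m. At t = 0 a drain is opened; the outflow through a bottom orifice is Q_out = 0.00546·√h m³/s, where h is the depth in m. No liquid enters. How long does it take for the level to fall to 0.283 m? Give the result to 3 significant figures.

With no inflow, A dh/dt = −0.00546 √h.
Separate and integrate: 2(√h − √h₀) = −(0.00546/A) t.
t = 2A(√h₀ − √h)/0.00546 = 2·3.94·(√2.43 − √0.283)/0.00546
  = 7.8800 × (1.5588 − 0.53198) / 0.00546 = 1482.0 s.

1480 s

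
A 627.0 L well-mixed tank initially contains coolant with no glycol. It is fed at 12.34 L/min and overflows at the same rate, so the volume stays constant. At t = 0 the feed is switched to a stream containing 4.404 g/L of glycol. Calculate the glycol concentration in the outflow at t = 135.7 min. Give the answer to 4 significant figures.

4.099 g/L

Accumulation = in − out for the solute gives V dC/dt = Q(C_in − C).
So dC/dt = (C_in − C)/τ with τ = V/Q = 627.0/12.34 = 50.8104 min.
Integrating: C(t) = C_in + (C₀ − C_in) e^(−t/τ).
C(135.7) = 4.404 + (0 − 4.404)·e^(−135.7/50.8104) = 4.404 + (-4.40400)·0.0692028 = 4.09923 g/L.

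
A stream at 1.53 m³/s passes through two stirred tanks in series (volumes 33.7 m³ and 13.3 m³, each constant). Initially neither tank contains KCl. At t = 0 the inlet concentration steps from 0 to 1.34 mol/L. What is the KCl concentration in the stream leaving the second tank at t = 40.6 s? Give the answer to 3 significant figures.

0.998 mol/L

Each tank obeys Vᵢ dCᵢ/dt = Q(Cᵢ₋₁ − Cᵢ), so τᵢ = Vᵢ/Q.
τ₁ = 33.7/1.53 = 22.026 s; τ₂ = 13.3/1.53 = 8.6928 s.
Tank 1: C₁ = C_in(1 − e^(−t/τ₁)). Tank 2 (τ₁ ≠ τ₂): C₂ = C_in[1 − (τ₁ e^(−t/τ₁) − τ₂ e^(−t/τ₂))/(τ₁ − τ₂)].
At t = 40.6: e^(−t/τ₁) = 0.15830, e^(−t/τ₂) = 0.0093673.
C₂ = 1.34·[1 − (22.026·0.15830 − 8.6928·0.0093673)/(13.333)] = 1.34·0.74460 = 0.99777 mol/L.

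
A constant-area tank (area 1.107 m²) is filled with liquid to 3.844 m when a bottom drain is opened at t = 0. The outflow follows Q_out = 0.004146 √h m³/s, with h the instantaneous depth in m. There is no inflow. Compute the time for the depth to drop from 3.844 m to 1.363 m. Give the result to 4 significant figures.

423.5 s

A dh/dt = −Q_out = −0.004146 √h.
Separate and integrate: 2(√h − √h₀) = −(0.004146/A) t.
t = 2A(√h₀ − √h)/0.004146 = 2·1.107·(√3.844 − √1.363)/0.004146
  = 2.21400 × (1.96061 − 1.16748) / 0.004146 = 423.542 s.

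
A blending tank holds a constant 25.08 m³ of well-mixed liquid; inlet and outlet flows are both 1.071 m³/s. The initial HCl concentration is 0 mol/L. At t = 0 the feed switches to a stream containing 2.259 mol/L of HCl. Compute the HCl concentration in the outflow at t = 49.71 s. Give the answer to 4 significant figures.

1.989 mol/L

Unsteady species balance (constant V, well mixed): V dC/dt = Q(C_in − C).
Time constant τ = V/Q = 25.08/1.071 = 23.4174 s.
Integrating: C(t) = C_in + (C₀ − C_in) e^(−t/τ).
C(49.71) = 2.259 + (0 − 2.259)·e^(−49.71/23.4174) = 2.259 + (-2.25900)·0.119698 = 1.98860 mol/L.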